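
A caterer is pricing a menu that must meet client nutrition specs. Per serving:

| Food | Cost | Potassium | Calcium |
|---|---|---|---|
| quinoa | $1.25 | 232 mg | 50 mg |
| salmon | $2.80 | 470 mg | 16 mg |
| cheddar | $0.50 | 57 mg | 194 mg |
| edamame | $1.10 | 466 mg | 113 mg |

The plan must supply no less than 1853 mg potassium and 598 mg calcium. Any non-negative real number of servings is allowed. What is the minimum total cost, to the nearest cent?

$4.68

An LP optimum is at a vertex; with two nutrient constraints at most two foods are used. Check each candidate.
quinoa only: max(1853/232, 598/50) = 11.96 servings → $14.95.
salmon only: max(1853/470, 598/16) = 37.38 servings → $104.65.
cheddar only: max(1853/57, 598/194) = 32.51 servings → $16.25.
edamame only: max(1853/466, 598/113) = 5.292 servings → $5.82.
quinoa + salmon: the both-tight solution has a negative serving — not a feasible corner.
quinoa + cheddar with both tight: 7.718 servings and 1.093 servings → $10.19.
quinoa + edamame with both targets exact would need a negative amount; discard.
salmon + cheddar with both tight: 3.605 servings and 2.785 servings → $11.49.
salmon + edamame with both targets exact would need a negative amount; discard.
cheddar + edamame with both tight: 0.8251 servings and 3.875 servings → $4.68.
The minimum over all feasible corners is $4.68.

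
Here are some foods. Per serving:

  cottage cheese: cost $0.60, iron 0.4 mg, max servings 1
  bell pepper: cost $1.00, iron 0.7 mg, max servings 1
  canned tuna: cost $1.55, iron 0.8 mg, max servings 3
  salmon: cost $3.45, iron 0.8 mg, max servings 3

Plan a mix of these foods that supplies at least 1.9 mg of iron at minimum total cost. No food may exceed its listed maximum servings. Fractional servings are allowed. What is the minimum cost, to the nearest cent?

Cost per mg of iron: bell pepper $1.4286, cottage cheese $1.5000, canned tuna $1.9375, salmon $4.3125.
Take 1 serving of bell pepper: +0.7 mg iron for $1.00 (total $1.00, still need 1.2 mg).
Take 1 serving of cottage cheese: +0.4 mg iron for $0.60 (total $1.60, still need 0.8 mg).
Take 1 serving of canned tuna: +0.8 mg iron for $1.55 (total $3.15, still need 0.0 mg).
Filling from the cheapest source first is optimal under one linear minimum: $3.15.

$3.15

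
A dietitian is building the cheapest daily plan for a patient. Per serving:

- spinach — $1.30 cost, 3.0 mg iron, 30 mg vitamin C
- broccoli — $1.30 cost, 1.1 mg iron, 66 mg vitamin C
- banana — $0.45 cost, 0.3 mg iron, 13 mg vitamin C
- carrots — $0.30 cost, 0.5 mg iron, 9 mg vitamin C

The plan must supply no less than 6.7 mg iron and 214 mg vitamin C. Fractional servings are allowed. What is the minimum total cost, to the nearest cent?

The cheapest plan sits at a corner of the feasible region — with two constraints it uses at most two foods.
spinach only: max(6.7/3.0, 214/30) = 7.133 servings → $9.27.
broccoli only: max(6.7/1.1, 214/66) = 6.091 servings → $7.92.
banana only: max(6.7/0.3, 214/13) = 22.33 servings → $10.05.
carrots only: max(6.7/0.5, 214/9) = 23.78 servings → $7.13.
spinach + broccoli with both tight: 1.253 servings and 2.673 servings → $5.10.
spinach + banana with both tight: 0.7633 servings and 14.7 servings → $7.61.
spinach + carrots: the both-tight solution has a negative serving — not a feasible corner.
broccoli + banana: the both-tight solution has a negative serving — not a feasible corner.
broccoli + carrots with both tight: 2.022 servings and 8.952 servings → $5.31.
banana + carrots with both tight: 12.29 servings and 6.026 servings → $7.34.
Cheapest feasible corner: $5.10.

$5.10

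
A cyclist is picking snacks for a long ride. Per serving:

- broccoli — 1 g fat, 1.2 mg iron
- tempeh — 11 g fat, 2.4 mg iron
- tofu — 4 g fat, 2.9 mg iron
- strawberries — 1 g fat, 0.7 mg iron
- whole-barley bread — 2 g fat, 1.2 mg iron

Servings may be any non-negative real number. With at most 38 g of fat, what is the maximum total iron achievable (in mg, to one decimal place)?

45.6 mg

Iron per g fat: broccoli 1.2, tofu 0.725, strawberries 0.7, whole-barley bread 0.6, tempeh 0.2182.
With no serving limits, spend the whole fat allowance on broccoli: 38 g / 1 g × 1.2 mg = 45.6 mg.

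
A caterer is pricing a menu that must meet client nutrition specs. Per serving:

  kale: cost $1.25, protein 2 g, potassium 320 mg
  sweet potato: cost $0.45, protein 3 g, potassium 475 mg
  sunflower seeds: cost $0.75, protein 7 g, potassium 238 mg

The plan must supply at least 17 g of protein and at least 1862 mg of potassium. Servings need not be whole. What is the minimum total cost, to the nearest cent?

Minimising a linear cost over {protein ≥ 17, potassium ≥ 1862, servings ≥ 0} — the optimum is at a vertex, using one or two foods.
kale only: max(17/2, 1862/320) = 8.5 servings → $10.62.
sweet potato only: max(17/3, 1862/475) = 5.667 servings → $2.55.
sunflower seeds only: max(17/7, 1862/238) = 7.824 servings → $5.87.
kale + sweet potato: intersection lies outside the first quadrant.
kale + sunflower seeds with both tight: 5.095 servings and 0.9728 servings → $7.10.
sweet potato + sunflower seeds with both tight: 3.442 servings and 0.9533 servings → $2.26.
Cheapest feasible corner: $2.26.

$2.26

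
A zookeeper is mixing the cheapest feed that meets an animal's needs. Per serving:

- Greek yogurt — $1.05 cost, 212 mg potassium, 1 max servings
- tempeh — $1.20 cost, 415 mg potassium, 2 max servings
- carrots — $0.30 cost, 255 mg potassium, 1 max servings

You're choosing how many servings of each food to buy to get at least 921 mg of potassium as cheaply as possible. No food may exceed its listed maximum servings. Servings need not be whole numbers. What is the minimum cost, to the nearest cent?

Cost per mg of potassium: carrots $0.0012, tempeh $0.0029, Greek yogurt $0.0050.
Take 1 serving of carrots: +255.0 mg potassium for $0.30 (total $0.30, still need 666.0 mg).
Take 1.605 servings of tempeh: +666.0 mg potassium for $1.93 (total $2.23, still need 0.0 mg).
Greedy by cheapest-per-mg is optimal for a single linear constraint, so the minimum cost is $2.23.

$2.23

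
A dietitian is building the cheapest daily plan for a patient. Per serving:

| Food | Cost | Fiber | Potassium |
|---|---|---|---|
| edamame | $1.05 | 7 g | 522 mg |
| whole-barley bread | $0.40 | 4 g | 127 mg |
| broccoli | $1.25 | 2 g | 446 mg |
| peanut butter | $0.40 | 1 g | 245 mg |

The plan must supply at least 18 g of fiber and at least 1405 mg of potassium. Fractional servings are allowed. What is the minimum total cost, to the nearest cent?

Check every corner: each single food scaled to meet both minima, and each pair solved so both constraints bind.
edamame only: max(18/7, 1405/522) = 2.692 servings → $2.83.
whole-barley bread only: max(18/4, 1405/127) = 11.06 servings → $4.43.
broccoli only: max(18/2, 1405/446) = 9 servings → $11.25.
peanut butter only: max(18/1, 1405/245) = 18 servings → $7.20.
edamame + whole-barley bread: intersection lies outside the first quadrant.
edamame + broccoli with both tight: 2.511 servings and 0.2113 servings → $2.90.
edamame + peanut butter with both tight: 2.519 servings and 0.368 servings → $2.79.
whole-barley bread + broccoli with both tight: 3.41 servings and 2.179 servings → $4.09.
whole-barley bread + peanut butter with both tight: 3.523 servings and 3.909 servings → $2.97.
broccoli + peanut butter with both targets exact would need a negative amount; discard.
The minimum over all feasible corners is $2.79.

$2.79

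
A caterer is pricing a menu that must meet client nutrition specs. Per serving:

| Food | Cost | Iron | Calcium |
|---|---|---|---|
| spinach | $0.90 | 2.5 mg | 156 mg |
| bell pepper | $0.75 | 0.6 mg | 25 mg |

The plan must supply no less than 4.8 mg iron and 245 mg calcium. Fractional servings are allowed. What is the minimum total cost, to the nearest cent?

Minimising a linear cost over {iron ≥ 4.8, calcium ≥ 245, servings ≥ 0} — the optimum is at a vertex, using one or two foods.
spinach only: max(4.8/2.5, 245/156) = 1.92 servings → $1.73.
bell pepper only: max(4.8/0.6, 245/25) = 9.8 servings → $7.35.
spinach + bell pepper with both tight: 0.8682 servings and 4.383 servings → $4.07.
So the least-cost plan costs $1.73.

$1.73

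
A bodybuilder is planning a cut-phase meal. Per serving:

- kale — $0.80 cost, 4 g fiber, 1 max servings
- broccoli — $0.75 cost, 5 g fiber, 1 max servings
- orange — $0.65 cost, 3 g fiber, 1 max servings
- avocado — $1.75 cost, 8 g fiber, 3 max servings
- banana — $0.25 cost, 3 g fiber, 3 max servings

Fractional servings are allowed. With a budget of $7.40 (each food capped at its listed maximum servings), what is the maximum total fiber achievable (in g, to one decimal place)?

Fiber per dollar: banana 12, broccoli 6.667, kale 5, orange 4.615, avocado 4.571.
Take 3 servings of banana: spends $0.75, +9.0 g fiber (running total 9.0 g).
Take 1 serving of broccoli: spends $0.75, +5.0 g fiber (running total 14.0 g).
Take 1 serving of kale: spends $0.80, +4.0 g fiber (running total 18.0 g).
Take 1 serving of orange: spends $0.65, +3.0 g fiber (running total 21.0 g).
Take 2.543 servings of avocado: spends $4.45, +20.3 g fiber (running total 41.3 g).
Filling greedily by fiber-per-dollar is optimal for one linear limit, giving 41.3 g.

41.3 g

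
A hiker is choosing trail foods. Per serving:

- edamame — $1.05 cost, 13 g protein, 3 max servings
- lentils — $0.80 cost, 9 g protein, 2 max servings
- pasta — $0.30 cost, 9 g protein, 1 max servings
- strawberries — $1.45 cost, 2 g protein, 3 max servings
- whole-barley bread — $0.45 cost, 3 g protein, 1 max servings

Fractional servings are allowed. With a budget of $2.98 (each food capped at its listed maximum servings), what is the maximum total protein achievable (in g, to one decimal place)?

42.2 g

Protein per dollar: pasta 30, edamame 12.38, lentils 11.25, whole-barley bread 6.667, strawberries 1.379.
Take 1 serving of pasta: spends $0.30, +9.0 g protein (running total 9.0 g).
Take 2.552 servings of edamame: spends $2.68, +33.2 g protein (running total 42.2 g).
Greedy by best ratio exhausts the cost allowance optimally: 42.2 g.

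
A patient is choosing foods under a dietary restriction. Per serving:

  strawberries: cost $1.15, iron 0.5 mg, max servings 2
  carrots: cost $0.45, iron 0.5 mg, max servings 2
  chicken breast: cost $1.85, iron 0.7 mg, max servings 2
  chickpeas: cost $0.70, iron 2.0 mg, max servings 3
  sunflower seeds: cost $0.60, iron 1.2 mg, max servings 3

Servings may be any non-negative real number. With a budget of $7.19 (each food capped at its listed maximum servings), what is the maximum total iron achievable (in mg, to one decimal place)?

Iron per dollar: chickpeas 2.857, sunflower seeds 2, carrots 1.111, strawberries 0.4348, chicken breast 0.3784.
Take 3 servings of chickpeas: spends $2.10, +6.0 mg iron (running total 6.0 mg).
Take 3 servings of sunflower seeds: spends $1.80, +3.6 mg iron (running total 9.6 mg).
Take 2 servings of carrots: spends $0.90, +1.0 mg iron (running total 10.6 mg).
Take 2 servings of strawberries: spends $2.30, +1.0 mg iron (running total 11.6 mg).
Take 0.04865 servings of chicken breast: spends $0.09, +0.0 mg iron (running total 11.6 mg).
Filling greedily by iron-per-dollar is optimal for one linear limit, giving 11.6 mg.

11.6 mg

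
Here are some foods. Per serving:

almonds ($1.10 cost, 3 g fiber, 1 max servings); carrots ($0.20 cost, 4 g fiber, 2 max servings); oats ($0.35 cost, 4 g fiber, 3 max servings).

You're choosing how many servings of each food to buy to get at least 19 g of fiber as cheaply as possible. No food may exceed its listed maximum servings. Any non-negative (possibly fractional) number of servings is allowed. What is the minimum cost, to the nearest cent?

$1.36

Cost per g of fiber: carrots $0.0500, oats $0.0875, almonds $0.3667.
Take 2 servings of carrots: +8.0 g fiber for $0.40 (total $0.40, still need 11.0 g).
Take 2.75 servings of oats: +11.0 g fiber for $0.96 (total $1.36, still need 0.0 g).
Greedy by cheapest-per-g is optimal for a single linear constraint, so the minimum cost is $1.36.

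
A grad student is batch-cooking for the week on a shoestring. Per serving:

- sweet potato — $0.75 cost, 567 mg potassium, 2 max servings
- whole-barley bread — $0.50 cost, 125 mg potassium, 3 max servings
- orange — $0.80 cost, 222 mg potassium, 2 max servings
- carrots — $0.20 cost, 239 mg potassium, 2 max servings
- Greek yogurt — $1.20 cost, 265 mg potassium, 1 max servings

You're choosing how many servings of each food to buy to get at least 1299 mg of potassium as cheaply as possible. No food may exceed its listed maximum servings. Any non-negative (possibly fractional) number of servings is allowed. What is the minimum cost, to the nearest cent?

Cost per mg of potassium: carrots $0.0008, sweet potato $0.0013, orange $0.0036, whole-barley bread $0.0040, Greek yogurt $0.0045.
Take 2 servings of carrots: +478.0 mg potassium for $0.40 (total $0.40, still need 821.0 mg).
Take 1.448 servings of sweet potato: +821.0 mg potassium for $1.09 (total $1.49, still need 0.0 mg).
Filling from the cheapest source first is optimal under one linear minimum: $1.49.

$1.49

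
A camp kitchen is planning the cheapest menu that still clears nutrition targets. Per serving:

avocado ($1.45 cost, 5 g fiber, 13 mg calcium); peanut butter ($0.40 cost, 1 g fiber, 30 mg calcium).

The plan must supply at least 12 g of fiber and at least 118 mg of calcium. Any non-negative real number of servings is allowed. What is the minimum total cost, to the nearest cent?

$3.83

Check every corner: each single food scaled to meet both minima, and each pair solved so both constraints bind.
avocado only: max(12/5, 118/13) = 9.077 servings → $13.16.
peanut butter only: max(12/1, 118/30) = 12 servings → $4.80.
avocado + peanut butter with both tight: 1.766 servings and 3.168 servings → $3.83.
So the least-cost plan costs $3.83.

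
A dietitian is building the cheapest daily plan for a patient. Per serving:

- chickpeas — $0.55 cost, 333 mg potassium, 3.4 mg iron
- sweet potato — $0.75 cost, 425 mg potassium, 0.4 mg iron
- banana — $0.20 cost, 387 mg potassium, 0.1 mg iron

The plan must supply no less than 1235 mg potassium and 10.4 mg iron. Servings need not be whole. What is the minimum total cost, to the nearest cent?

With two linear requirements the optimum uses one or two foods; enumerate the corners.
chickpeas only: max(1235/333, 10.4/3.4) = 3.709 servings → $2.04.
sweet potato only: max(1235/425, 10.4/0.4) = 26 servings → $19.50.
banana only: max(1235/387, 10.4/0.1) = 104 servings → $20.80.
chickpeas + sweet potato with both tight: 2.993 servings and 0.5609 servings → $2.07.
chickpeas + banana with both tight: 3.042 servings and 0.5737 servings → $1.79.
sweet potato + banana with both targets exact would need a negative amount; discard.
Cheapest feasible corner: $1.79.

$1.79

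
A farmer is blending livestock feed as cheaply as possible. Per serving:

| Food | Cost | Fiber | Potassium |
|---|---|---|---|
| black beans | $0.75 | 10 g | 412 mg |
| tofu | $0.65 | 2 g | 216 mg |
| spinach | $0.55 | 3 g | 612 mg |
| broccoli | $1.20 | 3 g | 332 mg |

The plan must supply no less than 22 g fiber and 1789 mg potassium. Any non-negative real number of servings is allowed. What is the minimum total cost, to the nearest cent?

$2.24

With two linear requirements the optimum uses one or two foods; enumerate the corners.
black beans only: max(22/10, 1789/412) = 4.342 servings → $3.26.
tofu only: max(22/2, 1789/216) = 11 servings → $7.15.
spinach only: max(22/3, 1789/612) = 7.333 servings → $4.03.
broccoli only: max(22/3, 1789/332) = 7.333 servings → $8.80.
black beans + tofu with both tight: 0.8787 servings and 6.606 servings → $4.95.
black beans + spinach with both tight: 1.658 servings and 1.807 servings → $2.24.
black beans + broccoli with both tight: 0.9295 servings and 4.235 servings → $5.78.
tofu + spinach: the both-tight solution has a negative serving — not a feasible corner.
tofu + broccoli with both targets exact would need a negative amount; discard.
spinach + broccoli: intersection lies outside the first quadrant.
The minimum over all feasible corners is $2.24.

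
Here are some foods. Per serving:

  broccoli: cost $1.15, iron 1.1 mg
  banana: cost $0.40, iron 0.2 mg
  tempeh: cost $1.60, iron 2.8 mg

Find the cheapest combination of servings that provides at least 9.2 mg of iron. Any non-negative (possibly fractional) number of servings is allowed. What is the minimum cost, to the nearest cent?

$5.26

Cost per mg of iron: tempeh $0.5714, broccoli $1.0455, banana $2.0000.
With no serving limits, use only tempeh: 9.2 mg / 2.8 mg = 3.286 servings × $1.60 = $5.26.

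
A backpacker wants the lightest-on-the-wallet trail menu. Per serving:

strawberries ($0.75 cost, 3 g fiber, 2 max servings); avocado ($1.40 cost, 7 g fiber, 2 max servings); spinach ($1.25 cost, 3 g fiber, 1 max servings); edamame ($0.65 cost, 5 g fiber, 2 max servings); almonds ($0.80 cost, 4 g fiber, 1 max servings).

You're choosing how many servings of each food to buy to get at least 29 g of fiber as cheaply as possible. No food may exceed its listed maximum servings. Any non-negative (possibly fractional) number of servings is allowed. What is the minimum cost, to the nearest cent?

$5.15

Cost per g of fiber: edamame $0.1300, avocado $0.2000, almonds $0.2000, strawberries $0.2500, spinach $0.4167.
Take 2 servings of edamame: +10.0 g fiber for $1.30 (total $1.30, still need 19.0 g).
Take 2 servings of avocado: +14.0 g fiber for $2.80 (total $4.10, still need 5.0 g).
Take 1 serving of almonds: +4.0 g fiber for $0.80 (total $4.90, still need 1.0 g).
Take 0.3333 servings of strawberries: +1.0 g fiber for $0.25 (total $5.15, still need 0.0 g).
Filling from the cheapest source first is optimal under one linear minimum: $5.15.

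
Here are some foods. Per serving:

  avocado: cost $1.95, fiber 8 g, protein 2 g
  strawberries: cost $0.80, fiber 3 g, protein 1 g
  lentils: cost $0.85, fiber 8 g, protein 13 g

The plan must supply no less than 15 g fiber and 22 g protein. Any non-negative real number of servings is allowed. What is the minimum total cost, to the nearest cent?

$1.59

With two linear requirements the optimum uses one or two foods; enumerate the corners.
avocado only: max(15/8, 22/2) = 11 servings → $21.45.
strawberries only: max(15/3, 22/1) = 22 servings → $17.60.
lentils only: max(15/8, 22/13) = 1.875 servings → $1.59.
avocado + strawberries: the both-tight solution has a negative serving — not a feasible corner.
avocado + lentils with both tight: 0.2159 servings and 1.659 servings → $1.83.
strawberries + lentils with both tight: 0.6129 servings and 1.645 servings → $1.89.
So the least-cost plan costs $1.59.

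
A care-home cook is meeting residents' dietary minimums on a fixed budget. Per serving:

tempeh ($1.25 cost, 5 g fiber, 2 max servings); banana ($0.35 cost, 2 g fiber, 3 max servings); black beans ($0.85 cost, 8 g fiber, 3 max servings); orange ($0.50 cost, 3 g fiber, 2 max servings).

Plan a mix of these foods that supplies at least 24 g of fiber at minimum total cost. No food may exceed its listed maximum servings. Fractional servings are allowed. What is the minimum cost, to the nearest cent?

$2.55

Cost per g of fiber: black beans $0.1062, orange $0.1667, banana $0.1750, tempeh $0.2500.
Take 3 servings of black beans: +24.0 g fiber for $2.55 (total $2.55, still need 0.0 g).
Filling from the cheapest source first is optimal under one linear minimum: $2.55.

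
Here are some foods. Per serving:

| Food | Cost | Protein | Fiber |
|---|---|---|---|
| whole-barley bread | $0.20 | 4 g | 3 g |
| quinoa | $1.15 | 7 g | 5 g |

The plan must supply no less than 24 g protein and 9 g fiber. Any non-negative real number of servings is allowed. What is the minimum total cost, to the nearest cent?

Check every corner: each single food scaled to meet both minima, and each pair solved so both constraints bind.
whole-barley bread only: max(24/4, 9/3) = 6 servings → $1.20.
quinoa only: max(24/7, 9/5) = 3.429 servings → $3.94.
whole-barley bread + quinoa: the both-tight solution has a negative serving — not a feasible corner.
The minimum over all feasible corners is $1.20.

$1.20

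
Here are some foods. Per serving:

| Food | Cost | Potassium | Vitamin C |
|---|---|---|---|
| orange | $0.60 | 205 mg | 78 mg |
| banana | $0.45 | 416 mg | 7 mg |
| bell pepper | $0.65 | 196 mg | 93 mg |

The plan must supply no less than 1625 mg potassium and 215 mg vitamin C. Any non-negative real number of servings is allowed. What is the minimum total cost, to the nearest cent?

$2.67

The cheapest plan sits at a corner of the feasible region — with two constraints it uses at most two foods.
orange only: max(1625/205, 215/78) = 7.927 servings → $4.76.
banana only: max(1625/416, 215/7) = 30.71 servings → $13.82.
bell pepper only: max(1625/196, 215/93) = 8.291 servings → $5.39.
orange + banana with both tight: 2.517 servings and 2.666 servings → $2.71.
orange + bell pepper: intersection lies outside the first quadrant.
banana + bell pepper with both tight: 2.921 servings and 2.092 servings → $2.67.
So the least-cost plan costs $2.67.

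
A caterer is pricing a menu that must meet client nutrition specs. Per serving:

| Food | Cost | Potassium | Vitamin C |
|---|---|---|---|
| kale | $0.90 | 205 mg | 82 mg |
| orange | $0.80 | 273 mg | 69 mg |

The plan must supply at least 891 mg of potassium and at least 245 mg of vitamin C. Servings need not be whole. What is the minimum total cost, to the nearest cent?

$2.81

This is a tiny linear program; its minimum lies at a vertex of the feasible set. List the vertices and price them.
kale only: max(891/205, 245/82) = 4.346 servings → $3.91.
orange only: max(891/273, 245/69) = 3.551 servings → $2.84.
kale + orange with both tight: 0.656 servings and 2.771 servings → $2.81.
The minimum over all feasible corners is $2.81.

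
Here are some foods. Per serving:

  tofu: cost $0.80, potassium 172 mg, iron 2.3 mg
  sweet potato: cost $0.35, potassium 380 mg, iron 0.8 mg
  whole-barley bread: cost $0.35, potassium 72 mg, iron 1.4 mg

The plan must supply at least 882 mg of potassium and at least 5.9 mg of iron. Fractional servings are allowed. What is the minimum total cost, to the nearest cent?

$1.73

For a min-cost LP with two ≥-constraints, a basic feasible solution has at most two positive variables.
tofu only: max(882/172, 5.9/2.3) = 5.128 servings → $4.10.
sweet potato only: max(882/380, 5.9/0.8) = 7.375 servings → $2.58.
whole-barley bread only: max(882/72, 5.9/1.4) = 12.25 servings → $4.29.
tofu + sweet potato with both tight: 2.086 servings and 1.377 servings → $2.15.
tofu + whole-barley bread: the both-tight solution has a negative serving — not a feasible corner.
sweet potato + whole-barley bread with both tight: 1.707 servings and 3.239 servings → $1.73.
The minimum over all feasible corners is $1.73.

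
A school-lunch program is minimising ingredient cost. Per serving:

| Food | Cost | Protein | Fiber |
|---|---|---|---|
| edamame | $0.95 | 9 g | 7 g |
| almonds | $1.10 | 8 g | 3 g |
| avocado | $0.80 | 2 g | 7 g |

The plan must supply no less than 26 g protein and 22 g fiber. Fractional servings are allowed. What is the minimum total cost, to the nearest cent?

$2.94

With two linear requirements the optimum uses one or two foods; enumerate the corners.
edamame only: max(26/9, 22/7) = 3.143 servings → $2.99.
almonds only: max(26/8, 22/3) = 7.333 servings → $8.07.
avocado only: max(26/2, 22/7) = 13 servings → $10.40.
edamame + almonds: intersection lies outside the first quadrant.
edamame + avocado with both tight: 2.816 servings and 0.3265 servings → $2.94.
almonds + avocado with both tight: 2.76 servings and 1.96 servings → $4.60.
So the least-cost plan costs $2.94.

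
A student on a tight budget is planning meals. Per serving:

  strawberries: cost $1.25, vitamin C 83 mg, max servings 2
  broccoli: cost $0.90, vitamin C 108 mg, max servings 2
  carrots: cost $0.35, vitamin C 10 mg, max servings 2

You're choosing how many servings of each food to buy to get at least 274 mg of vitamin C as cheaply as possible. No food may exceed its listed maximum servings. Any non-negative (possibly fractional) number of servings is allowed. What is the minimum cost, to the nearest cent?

$2.67

Cost per mg of vitamin C: broccoli $0.0083, strawberries $0.0151, carrots $0.0350.
Take 2 servings of broccoli: +216.0 mg vitamin C for $1.80 (total $1.80, still need 58.0 mg).
Take 0.6988 servings of strawberries: +58.0 mg vitamin C for $0.87 (total $2.67, still need 0.0 mg).
Filling from the cheapest source first is optimal under one linear minimum: $2.67.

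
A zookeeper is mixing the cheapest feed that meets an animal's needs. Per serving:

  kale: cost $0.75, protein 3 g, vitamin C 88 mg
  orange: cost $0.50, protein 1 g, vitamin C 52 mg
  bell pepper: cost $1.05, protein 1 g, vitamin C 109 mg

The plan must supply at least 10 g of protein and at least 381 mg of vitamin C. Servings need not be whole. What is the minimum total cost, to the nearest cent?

$3.25

Check every corner: each single food scaled to meet both minima, and each pair solved so both constraints bind.
kale only: max(10/3, 381/88) = 4.33 servings → $3.25.
orange only: max(10/1, 381/52) = 10 servings → $5.00.
bell pepper only: max(10/1, 381/109) = 10 servings → $10.50.
kale + orange with both tight: 2.044 servings and 3.868 servings → $3.47.
kale + bell pepper with both tight: 2.967 servings and 1.1 servings → $3.38.
orange + bell pepper: the both-tight solution has a negative serving — not a feasible corner.
So the least-cost plan costs $3.25.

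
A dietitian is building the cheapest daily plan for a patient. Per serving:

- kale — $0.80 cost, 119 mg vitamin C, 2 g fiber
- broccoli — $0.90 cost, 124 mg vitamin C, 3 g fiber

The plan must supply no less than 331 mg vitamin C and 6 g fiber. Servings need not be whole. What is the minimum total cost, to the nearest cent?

A basic optimal solution has at most two foods positive. Try each food alone and each pair with both targets met exactly.
kale only: max(331/119, 6/2) = 3 servings → $2.40.
broccoli only: max(331/124, 6/3) = 2.669 servings → $2.40.
kale + broccoli with both tight: 2.284 servings and 0.4771 servings → $2.26.
Cheapest feasible corner: $2.26.

$2.26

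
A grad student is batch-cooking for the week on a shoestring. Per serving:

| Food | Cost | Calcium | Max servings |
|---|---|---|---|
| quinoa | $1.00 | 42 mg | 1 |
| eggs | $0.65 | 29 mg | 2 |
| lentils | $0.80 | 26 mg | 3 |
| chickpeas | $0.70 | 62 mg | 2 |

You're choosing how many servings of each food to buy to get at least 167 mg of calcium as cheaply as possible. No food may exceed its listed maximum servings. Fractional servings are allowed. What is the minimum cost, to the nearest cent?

$2.36

Cost per mg of calcium: chickpeas $0.0113, eggs $0.0224, quinoa $0.0238, lentils $0.0308.
Take 2 servings of chickpeas: +124.0 mg calcium for $1.40 (total $1.40, still need 43.0 mg).
Take 1.483 servings of eggs: +43.0 mg calcium for $0.96 (total $2.36, still need 0.0 mg).
Filling from the cheapest source first is optimal under one linear minimum: $2.36.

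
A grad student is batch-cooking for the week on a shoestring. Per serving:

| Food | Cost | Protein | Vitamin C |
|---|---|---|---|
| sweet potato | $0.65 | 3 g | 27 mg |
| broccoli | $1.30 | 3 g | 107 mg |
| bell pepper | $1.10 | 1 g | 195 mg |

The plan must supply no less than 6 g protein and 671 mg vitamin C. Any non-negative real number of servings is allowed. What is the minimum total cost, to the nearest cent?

The cheapest plan sits at a corner of the feasible region — with two constraints it uses at most two foods.
sweet potato only: max(6/3, 671/27) = 24.85 servings → $16.15.
broccoli only: max(6/3, 671/107) = 6.271 servings → $8.15.
bell pepper only: max(6/1, 671/195) = 6 servings → $6.60.
sweet potato + broccoli: the both-tight solution has a negative serving — not a feasible corner.
sweet potato + bell pepper with both tight: 0.8943 servings and 3.317 servings → $4.23.
broccoli + bell pepper with both tight: 1.044 servings and 2.868 servings → $4.51.
Cheapest feasible corner: $4.23.

$4.23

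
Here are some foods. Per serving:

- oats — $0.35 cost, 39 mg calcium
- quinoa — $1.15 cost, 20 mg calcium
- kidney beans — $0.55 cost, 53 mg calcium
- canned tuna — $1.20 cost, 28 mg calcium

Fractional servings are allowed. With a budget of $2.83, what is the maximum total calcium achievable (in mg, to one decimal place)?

315.3 mg

Calcium per dollar: oats 111.4, kidney beans 96.36, canned tuna 23.33, quinoa 17.39.
With no serving limits, spend the whole cost allowance on oats: $2.83 / $0.35 × 39 mg = 315.3 mg.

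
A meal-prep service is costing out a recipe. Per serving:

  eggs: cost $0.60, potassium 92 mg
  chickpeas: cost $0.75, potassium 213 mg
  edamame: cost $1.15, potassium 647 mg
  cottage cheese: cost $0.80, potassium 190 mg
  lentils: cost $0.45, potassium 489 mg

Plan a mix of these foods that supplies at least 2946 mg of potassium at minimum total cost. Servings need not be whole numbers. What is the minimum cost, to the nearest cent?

Cost per mg of potassium: lentils $0.0009, edamame $0.0018, chickpeas $0.0035, cottage cheese $0.0042, eggs $0.0065.
With no serving limits, use only lentils: 2946 mg / 489 mg = 6.025 servings × $0.45 = $2.71.

$2.71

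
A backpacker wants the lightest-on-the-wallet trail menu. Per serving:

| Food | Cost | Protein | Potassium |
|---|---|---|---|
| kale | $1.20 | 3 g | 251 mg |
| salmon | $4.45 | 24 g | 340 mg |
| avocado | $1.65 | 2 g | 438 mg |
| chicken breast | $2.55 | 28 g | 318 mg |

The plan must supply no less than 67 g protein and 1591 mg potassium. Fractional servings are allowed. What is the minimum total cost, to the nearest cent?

kale only: max(67/3, 1591/251) = 22.33 servings → $26.80.
salmon only: max(67/24, 1591/340) = 4.679 servings → $20.82.
avocado only: max(67/2, 1591/438) = 33.5 servings → $55.27.
chicken breast only: max(67/28, 1591/318) = 5.003 servings → $12.76.
kale + salmon with both tight: 3.078 servings and 2.407 servings → $14.40.
kale + avocado with both targets exact would need a negative amount; discard.
kale + chicken breast with both tight: 3.826 servings and 1.983 servings → $9.65.
salmon + avocado with both tight: 2.661 servings and 1.567 servings → $14.43.
salmon + chicken breast: intersection lies outside the first quadrant.
avocado + chicken breast with both tight: 1.999 servings and 2.25 servings → $9.04.
The minimum over all feasible corners is $9.04.

$9.04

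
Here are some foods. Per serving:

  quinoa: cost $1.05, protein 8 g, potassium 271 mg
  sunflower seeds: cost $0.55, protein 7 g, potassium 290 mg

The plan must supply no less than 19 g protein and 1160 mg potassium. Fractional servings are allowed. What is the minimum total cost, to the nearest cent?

$2.20

With two linear requirements the optimum uses one or two foods; enumerate the corners.
quinoa only: max(19/8, 1160/271) = 4.28 servings → $4.49.
sunflower seeds only: max(19/7, 1160/290) = 4 servings → $2.20.
quinoa + sunflower seeds: the both-tight solution has a negative serving — not a feasible corner.
So the least-cost plan costs $2.20.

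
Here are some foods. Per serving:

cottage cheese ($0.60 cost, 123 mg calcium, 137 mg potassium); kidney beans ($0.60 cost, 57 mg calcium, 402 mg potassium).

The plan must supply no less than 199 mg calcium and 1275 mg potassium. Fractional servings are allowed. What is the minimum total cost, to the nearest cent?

Two binding constraints pin down two serving amounts, so the optimal mix uses at most two foods. The candidates are each food alone (scaled to the tighter of calcium/potassium) and each pair with both constraints tight.
cottage cheese only: max(199/123, 1275/137) = 9.307 servings → $5.58.
kidney beans only: max(199/57, 1275/402) = 3.491 servings → $2.09.
cottage cheese + kidney beans with both tight: 0.1759 servings and 3.112 servings → $1.97.
Cheapest feasible corner: $1.97.

$1.97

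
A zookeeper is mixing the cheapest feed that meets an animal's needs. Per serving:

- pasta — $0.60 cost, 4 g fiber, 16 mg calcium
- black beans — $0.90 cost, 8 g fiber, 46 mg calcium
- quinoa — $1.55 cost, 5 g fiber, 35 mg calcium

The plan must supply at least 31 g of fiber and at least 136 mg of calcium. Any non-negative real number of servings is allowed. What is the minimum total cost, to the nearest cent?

Two binding constraints pin down two serving amounts, so the optimal mix uses at most two foods. The candidates are each food alone (scaled to the tighter of fiber/calcium) and each pair with both constraints tight.
pasta only: max(31/4, 136/16) = 8.5 servings → $5.10.
black beans only: max(31/8, 136/46) = 3.875 servings → $3.49.
quinoa only: max(31/5, 136/35) = 6.2 servings → $9.61.
pasta + black beans with both tight: 6.036 servings and 0.8571 servings → $4.39.
pasta + quinoa with both tight: 6.75 servings and 0.8 servings → $5.29.
black beans + quinoa with both targets exact would need a negative amount; discard.
The minimum over all feasible corners is $3.49.

$3.49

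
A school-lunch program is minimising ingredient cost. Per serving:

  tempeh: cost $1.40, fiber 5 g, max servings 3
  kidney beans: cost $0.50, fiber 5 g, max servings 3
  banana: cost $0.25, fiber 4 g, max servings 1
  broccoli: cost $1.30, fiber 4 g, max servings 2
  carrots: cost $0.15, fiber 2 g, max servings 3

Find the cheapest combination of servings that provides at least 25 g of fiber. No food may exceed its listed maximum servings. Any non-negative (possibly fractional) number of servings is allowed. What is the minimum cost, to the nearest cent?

$2.20

Cost per g of fiber: banana $0.0625, carrots $0.0750, kidney beans $0.1000, tempeh $0.2800, broccoli $0.3250.
Take 1 serving of banana: +4.0 g fiber for $0.25 (total $0.25, still need 21.0 g).
Take 3 servings of carrots: +6.0 g fiber for $0.45 (total $0.70, still need 15.0 g).
Take 3 servings of kidney beans: +15.0 g fiber for $1.50 (total $2.20, still need 0.0 g).
Filling from the cheapest source first is optimal under one linear minimum: $2.20.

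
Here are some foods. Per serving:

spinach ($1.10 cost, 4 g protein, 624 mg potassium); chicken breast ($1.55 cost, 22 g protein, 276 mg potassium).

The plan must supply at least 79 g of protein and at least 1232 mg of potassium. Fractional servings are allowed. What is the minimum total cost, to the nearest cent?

The cheapest plan sits at a corner of the feasible region — with two constraints it uses at most two foods.
spinach only: max(79/4, 1232/624) = 19.75 servings → $21.73.
chicken breast only: max(79/22, 1232/276) = 4.464 servings → $6.92.
spinach + chicken breast with both tight: 0.4198 servings and 3.515 servings → $5.91.
The minimum over all feasible corners is $5.91.

$5.91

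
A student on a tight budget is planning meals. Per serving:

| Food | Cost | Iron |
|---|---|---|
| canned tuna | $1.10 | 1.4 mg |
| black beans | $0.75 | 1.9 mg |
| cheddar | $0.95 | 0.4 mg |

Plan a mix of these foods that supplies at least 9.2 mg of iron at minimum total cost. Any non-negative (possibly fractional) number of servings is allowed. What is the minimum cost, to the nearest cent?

Cost per mg of iron: black beans $0.3947, canned tuna $0.7857, cheddar $2.3750.
With no serving limits, use only black beans: 9.2 mg / 1.9 mg = 4.842 servings × $0.75 = $3.63.

$3.63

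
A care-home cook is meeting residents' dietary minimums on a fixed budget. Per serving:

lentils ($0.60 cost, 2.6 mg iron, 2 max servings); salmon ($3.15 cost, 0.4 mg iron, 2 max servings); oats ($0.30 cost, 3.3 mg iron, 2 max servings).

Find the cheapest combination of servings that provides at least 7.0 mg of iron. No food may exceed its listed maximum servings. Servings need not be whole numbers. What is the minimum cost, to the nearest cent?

Cost per mg of iron: oats $0.0909, lentils $0.2308, salmon $7.8750.
Take 2 servings of oats: +6.6 mg iron for $0.60 (total $0.60, still need 0.4 mg).
Take 0.1538 servings of lentils: +0.4 mg iron for $0.09 (total $0.69, still need 0.0 mg).
Filling from the cheapest source first is optimal under one linear minimum: $0.69.

$0.69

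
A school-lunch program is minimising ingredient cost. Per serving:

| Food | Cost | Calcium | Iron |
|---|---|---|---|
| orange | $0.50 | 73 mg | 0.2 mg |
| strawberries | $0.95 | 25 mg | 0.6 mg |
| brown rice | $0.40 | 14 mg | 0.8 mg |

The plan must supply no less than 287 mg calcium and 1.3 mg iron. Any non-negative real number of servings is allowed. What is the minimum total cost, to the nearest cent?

$2.17

This is a tiny linear program; its minimum lies at a vertex of the feasible set. List the vertices and price them.
orange only: max(287/73, 1.3/0.2) = 6.5 servings → $3.25.
strawberries only: max(287/25, 1.3/0.6) = 11.48 servings → $10.91.
brown rice only: max(287/14, 1.3/0.8) = 20.5 servings → $8.20.
orange + strawberries with both tight: 3.601 servings and 0.9665 servings → $2.72.
orange + brown rice with both tight: 3.802 servings and 0.6745 servings → $2.17.
strawberries + brown rice: the both-tight solution has a negative serving — not a feasible corner.
Cheapest feasible corner: $2.17.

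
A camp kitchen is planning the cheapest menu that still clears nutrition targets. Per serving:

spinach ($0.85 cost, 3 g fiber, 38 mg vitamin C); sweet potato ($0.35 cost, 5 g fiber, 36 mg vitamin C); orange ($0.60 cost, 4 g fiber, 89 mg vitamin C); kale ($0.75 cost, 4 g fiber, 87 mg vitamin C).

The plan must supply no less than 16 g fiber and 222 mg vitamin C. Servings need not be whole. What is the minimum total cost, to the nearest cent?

This is a tiny linear program; its minimum lies at a vertex of the feasible set. List the vertices and price them.
spinach only: max(16/3, 222/38) = 5.842 servings → $4.97.
sweet potato only: max(16/5, 222/36) = 6.167 servings → $2.16.
orange only: max(16/4, 222/89) = 4 servings → $2.40.
kale only: max(16/4, 222/87) = 4 servings → $3.00.
spinach + sweet potato with both targets exact would need a negative amount; discard.
spinach + orange with both tight: 4.661 servings and 0.5043 servings → $4.26.
spinach + kale with both tight: 4.624 servings and 0.5321 servings → $4.33.
sweet potato + orange with both tight: 1.781 servings and 1.774 servings → $1.69.
sweet potato + kale with both tight: 1.732 servings and 1.835 servings → $1.98.
orange + kale: intersection lies outside the first quadrant.
The minimum over all feasible corners is $1.69.

$1.69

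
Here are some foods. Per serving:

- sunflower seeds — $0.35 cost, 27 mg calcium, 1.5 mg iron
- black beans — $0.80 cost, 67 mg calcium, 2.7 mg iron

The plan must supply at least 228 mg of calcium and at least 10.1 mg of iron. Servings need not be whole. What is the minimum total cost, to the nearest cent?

$2.78

Check every corner: each single food scaled to meet both minima, and each pair solved so both constraints bind.
sunflower seeds only: max(228/27, 10.1/1.5) = 8.444 servings → $2.96.
black beans only: max(228/67, 10.1/2.7) = 3.741 servings → $2.99.
sunflower seeds + black beans with both tight: 2.214 servings and 2.511 servings → $2.78.
Cheapest feasible corner: $2.78.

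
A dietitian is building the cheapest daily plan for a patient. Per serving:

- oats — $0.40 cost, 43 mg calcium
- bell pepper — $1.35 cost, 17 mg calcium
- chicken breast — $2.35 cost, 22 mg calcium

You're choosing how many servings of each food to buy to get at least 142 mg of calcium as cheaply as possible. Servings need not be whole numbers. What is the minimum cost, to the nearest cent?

Cost per mg of calcium: oats $0.0093, bell pepper $0.0794, chicken breast $0.1068.
With no serving limits, use only oats: 142 mg / 43 mg = 3.302 servings × $0.40 = $1.32.

$1.32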